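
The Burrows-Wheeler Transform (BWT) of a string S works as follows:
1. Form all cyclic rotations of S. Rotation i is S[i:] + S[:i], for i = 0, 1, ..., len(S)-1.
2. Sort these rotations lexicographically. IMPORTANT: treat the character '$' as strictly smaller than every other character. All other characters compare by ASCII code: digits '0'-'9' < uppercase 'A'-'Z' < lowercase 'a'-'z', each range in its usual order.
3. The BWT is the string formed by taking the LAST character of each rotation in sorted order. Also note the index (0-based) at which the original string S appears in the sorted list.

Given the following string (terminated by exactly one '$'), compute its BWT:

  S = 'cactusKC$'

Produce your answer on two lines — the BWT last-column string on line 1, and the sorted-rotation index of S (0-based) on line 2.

All 9 rotations (rotation i = S[i:]+S[:i]):
  rot[0] = cactusKC$
  rot[1] = actusKC$c
  rot[2] = ctusKC$ca
  rot[3] = tusKC$cac
  rot[4] = usKC$cact
  rot[5] = sKC$cactu
  rot[6] = KC$cactus
  rot[7] = C$cactusK
  rot[8] = $cactusKC
Sorted (with $ < everything):
  sorted[0] = $cactusKC  (last char: 'C')
  sorted[1] = C$cactusK  (last char: 'K')
  sorted[2] = KC$cactus  (last char: 's')
  sorted[3] = actusKC$c  (last char: 'c')
  sorted[4] = cactusKC$  (last char: '$')
  sorted[5] = ctusKC$ca  (last char: 'a')
  sorted[6] = sKC$cactu  (last char: 'u')
  sorted[7] = tusKC$cac  (last char: 'c')
  sorted[8] = usKC$cact  (last char: 't')
Last column: CKsc$auct
Original string S is at sorted index 4

Answer: CKsc$auct
4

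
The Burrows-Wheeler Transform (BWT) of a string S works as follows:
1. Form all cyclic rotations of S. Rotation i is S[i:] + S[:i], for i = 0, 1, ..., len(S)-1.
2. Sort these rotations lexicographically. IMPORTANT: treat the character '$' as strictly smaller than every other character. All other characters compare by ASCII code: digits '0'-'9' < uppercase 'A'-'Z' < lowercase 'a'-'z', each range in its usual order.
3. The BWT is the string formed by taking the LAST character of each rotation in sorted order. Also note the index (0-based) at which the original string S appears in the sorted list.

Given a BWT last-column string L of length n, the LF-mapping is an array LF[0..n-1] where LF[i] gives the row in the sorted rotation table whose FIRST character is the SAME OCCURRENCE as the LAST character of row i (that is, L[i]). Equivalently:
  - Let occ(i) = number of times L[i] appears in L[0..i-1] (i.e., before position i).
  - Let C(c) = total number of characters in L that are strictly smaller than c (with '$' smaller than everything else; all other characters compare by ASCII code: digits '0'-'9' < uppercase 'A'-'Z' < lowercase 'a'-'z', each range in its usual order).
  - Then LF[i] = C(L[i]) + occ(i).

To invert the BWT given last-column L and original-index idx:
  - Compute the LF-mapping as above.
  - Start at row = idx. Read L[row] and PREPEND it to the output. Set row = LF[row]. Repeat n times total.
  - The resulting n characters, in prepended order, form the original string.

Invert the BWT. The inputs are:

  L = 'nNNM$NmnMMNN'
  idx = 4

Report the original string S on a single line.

Answer: NMMmNNMNnNn$

Derivation:
LF mapping: 10 4 5 1 0 6 9 11 2 3 7 8
Walk LF starting at row 4, prepending L[row]:
  step 1: row=4, L[4]='$', prepend. Next row=LF[4]=0
  step 2: row=0, L[0]='n', prepend. Next row=LF[0]=10
  step 3: row=10, L[10]='N', prepend. Next row=LF[10]=7
  step 4: row=7, L[7]='n', prepend. Next row=LF[7]=11
  step 5: row=11, L[11]='N', prepend. Next row=LF[11]=8
  step 6: row=8, L[8]='M', prepend. Next row=LF[8]=2
  step 7: row=2, L[2]='N', prepend. Next row=LF[2]=5
  step 8: row=5, L[5]='N', prepend. Next row=LF[5]=6
  step 9: row=6, L[6]='m', prepend. Next row=LF[6]=9
  step 10: row=9, L[9]='M', prepend. Next row=LF[9]=3
  step 11: row=3, L[3]='M', prepend. Next row=LF[3]=1
  step 12: row=1, L[1]='N', prepend. Next row=LF[1]=4
Reversed output: NMMmNNMNnNn$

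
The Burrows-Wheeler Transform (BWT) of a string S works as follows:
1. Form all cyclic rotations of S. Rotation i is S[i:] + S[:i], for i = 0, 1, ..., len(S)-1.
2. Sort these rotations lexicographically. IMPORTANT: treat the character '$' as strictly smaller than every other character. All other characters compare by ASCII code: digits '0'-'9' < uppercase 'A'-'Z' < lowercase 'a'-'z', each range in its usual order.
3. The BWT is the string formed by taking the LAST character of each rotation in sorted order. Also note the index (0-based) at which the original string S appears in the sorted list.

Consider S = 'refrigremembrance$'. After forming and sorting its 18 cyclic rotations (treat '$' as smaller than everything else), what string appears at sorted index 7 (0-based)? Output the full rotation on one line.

Answer: emembrance$refrigr

Derivation:
All 18 rotations (rotation i = S[i:]+S[:i]):
  rot[0] = refrigremembrance$
  rot[1] = efrigremembrance$r
  rot[2] = frigremembrance$re
  rot[3] = rigremembrance$ref
  rot[4] = igremembrance$refr
  rot[5] = gremembrance$refri
  rot[6] = remembrance$refrig
  rot[7] = emembrance$refrigr
  rot[8] = membrance$refrigre
  rot[9] = embrance$refrigrem
  rot[10] = mbrance$refrigreme
  rot[11] = brance$refrigremem
  rot[12] = rance$refrigrememb
  rot[13] = ance$refrigremembr
  rot[14] = nce$refrigremembra
  rot[15] = ce$refrigremembran
  rot[16] = e$refrigremembranc
  rot[17] = $refrigremembrance
Sorted (with $ < everything):
  sorted[0] = $refrigremembrance
  sorted[1] = ance$refrigremembr
  sorted[2] = brance$refrigremem
  sorted[3] = ce$refrigremembran
  sorted[4] = e$refrigremembranc
  sorted[5] = efrigremembrance$r
  sorted[6] = embrance$refrigrem
  sorted[7] = emembrance$refrigr
  sorted[8] = frigremembrance$re
  sorted[9] = gremembrance$refri
  sorted[10] = igremembrance$refr
  sorted[11] = mbrance$refrigreme
  sorted[12] = membrance$refrigre
  sorted[13] = nce$refrigremembra
  sorted[14] = rance$refrigrememb
  sorted[15] = refrigremembrance$
  sorted[16] = remembrance$refrig
  sorted[17] = rigremembrance$ref
sorted[7] = emembrance$refrigr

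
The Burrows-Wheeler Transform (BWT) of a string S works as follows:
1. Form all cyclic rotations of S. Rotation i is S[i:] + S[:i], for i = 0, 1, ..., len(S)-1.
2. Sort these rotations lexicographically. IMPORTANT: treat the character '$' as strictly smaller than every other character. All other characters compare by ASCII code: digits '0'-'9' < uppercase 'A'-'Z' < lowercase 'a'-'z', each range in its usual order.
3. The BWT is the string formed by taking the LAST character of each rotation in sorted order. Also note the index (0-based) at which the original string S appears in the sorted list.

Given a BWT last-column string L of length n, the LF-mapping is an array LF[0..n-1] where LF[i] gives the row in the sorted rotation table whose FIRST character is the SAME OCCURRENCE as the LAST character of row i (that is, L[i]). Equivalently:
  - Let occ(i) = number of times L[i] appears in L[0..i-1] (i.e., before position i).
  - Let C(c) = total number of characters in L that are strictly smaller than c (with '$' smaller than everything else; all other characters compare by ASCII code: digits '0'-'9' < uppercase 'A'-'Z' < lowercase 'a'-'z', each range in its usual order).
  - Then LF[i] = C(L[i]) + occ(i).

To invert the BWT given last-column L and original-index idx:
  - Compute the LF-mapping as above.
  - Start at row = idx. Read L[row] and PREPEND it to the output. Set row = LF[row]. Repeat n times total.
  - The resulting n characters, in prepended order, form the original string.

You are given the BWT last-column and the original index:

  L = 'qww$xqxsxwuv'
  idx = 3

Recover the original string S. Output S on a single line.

Answer: swqvxwxuxwq$

Derivation:
LF mapping: 1 6 7 0 9 2 10 3 11 8 4 5
Walk LF starting at row 3, prepending L[row]:
  step 1: row=3, L[3]='$', prepend. Next row=LF[3]=0
  step 2: row=0, L[0]='q', prepend. Next row=LF[0]=1
  step 3: row=1, L[1]='w', prepend. Next row=LF[1]=6
  step 4: row=6, L[6]='x', prepend. Next row=LF[6]=10
  step 5: row=10, L[10]='u', prepend. Next row=LF[10]=4
  step 6: row=4, L[4]='x', prepend. Next row=LF[4]=9
  step 7: row=9, L[9]='w', prepend. Next row=LF[9]=8
  step 8: row=8, L[8]='x', prepend. Next row=LF[8]=11
  step 9: row=11, L[11]='v', prepend. Next row=LF[11]=5
  step 10: row=5, L[5]='q', prepend. Next row=LF[5]=2
  step 11: row=2, L[2]='w', prepend. Next row=LF[2]=7
  step 12: row=7, L[7]='s', prepend. Next row=LF[7]=3
Reversed output: swqvxwxuxwq$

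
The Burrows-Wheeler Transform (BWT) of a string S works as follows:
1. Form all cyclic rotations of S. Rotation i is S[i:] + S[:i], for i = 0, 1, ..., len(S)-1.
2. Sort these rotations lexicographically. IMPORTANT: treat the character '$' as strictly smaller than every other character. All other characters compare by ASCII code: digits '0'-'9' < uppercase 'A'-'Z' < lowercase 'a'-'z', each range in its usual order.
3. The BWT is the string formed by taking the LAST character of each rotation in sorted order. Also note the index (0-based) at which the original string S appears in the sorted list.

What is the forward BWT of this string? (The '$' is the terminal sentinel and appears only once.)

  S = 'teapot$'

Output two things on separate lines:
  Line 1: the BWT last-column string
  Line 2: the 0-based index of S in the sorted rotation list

All 7 rotations (rotation i = S[i:]+S[:i]):
  rot[0] = teapot$
  rot[1] = eapot$t
  rot[2] = apot$te
  rot[3] = pot$tea
  rot[4] = ot$teap
  rot[5] = t$teapo
  rot[6] = $teapot
Sorted (with $ < everything):
  sorted[0] = $teapot  (last char: 't')
  sorted[1] = apot$te  (last char: 'e')
  sorted[2] = eapot$t  (last char: 't')
  sorted[3] = ot$teap  (last char: 'p')
  sorted[4] = pot$tea  (last char: 'a')
  sorted[5] = t$teapo  (last char: 'o')
  sorted[6] = teapot$  (last char: '$')
Last column: tetpao$
Original string S is at sorted index 6

Answer: tetpao$
6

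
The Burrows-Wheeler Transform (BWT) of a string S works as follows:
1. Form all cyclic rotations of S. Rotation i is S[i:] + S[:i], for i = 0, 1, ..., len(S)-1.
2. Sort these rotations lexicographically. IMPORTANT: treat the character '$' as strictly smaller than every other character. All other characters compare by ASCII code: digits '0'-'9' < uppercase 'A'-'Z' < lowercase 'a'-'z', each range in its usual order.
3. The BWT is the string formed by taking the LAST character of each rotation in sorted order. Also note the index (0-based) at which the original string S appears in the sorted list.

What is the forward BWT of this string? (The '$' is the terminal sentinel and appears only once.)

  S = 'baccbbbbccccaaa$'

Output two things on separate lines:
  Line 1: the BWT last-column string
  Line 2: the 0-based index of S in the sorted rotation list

Answer: aaacb$cbbbcccacb
5

Derivation:
All 16 rotations (rotation i = S[i:]+S[:i]):
  rot[0] = baccbbbbccccaaa$
  rot[1] = accbbbbccccaaa$b
  rot[2] = ccbbbbccccaaa$ba
  rot[3] = cbbbbccccaaa$bac
  rot[4] = bbbbccccaaa$bacc
  rot[5] = bbbccccaaa$baccb
  rot[6] = bbccccaaa$baccbb
  rot[7] = bccccaaa$baccbbb
  rot[8] = ccccaaa$baccbbbb
  rot[9] = cccaaa$baccbbbbc
  rot[10] = ccaaa$baccbbbbcc
  rot[11] = caaa$baccbbbbccc
  rot[12] = aaa$baccbbbbcccc
  rot[13] = aa$baccbbbbcccca
  rot[14] = a$baccbbbbccccaa
  rot[15] = $baccbbbbccccaaa
Sorted (with $ < everything):
  sorted[0] = $baccbbbbccccaaa  (last char: 'a')
  sorted[1] = a$baccbbbbccccaa  (last char: 'a')
  sorted[2] = aa$baccbbbbcccca  (last char: 'a')
  sorted[3] = aaa$baccbbbbcccc  (last char: 'c')
  sorted[4] = accbbbbccccaaa$b  (last char: 'b')
  sorted[5] = baccbbbbccccaaa$  (last char: '$')
  sorted[6] = bbbbccccaaa$bacc  (last char: 'c')
  sorted[7] = bbbccccaaa$baccb  (last char: 'b')
  sorted[8] = bbccccaaa$baccbb  (last char: 'b')
  sorted[9] = bccccaaa$baccbbb  (last char: 'b')
  sorted[10] = caaa$baccbbbbccc  (last char: 'c')
  sorted[11] = cbbbbccccaaa$bac  (last char: 'c')
  sorted[12] = ccaaa$baccbbbbcc  (last char: 'c')
  sorted[13] = ccbbbbccccaaa$ba  (last char: 'a')
  sorted[14] = cccaaa$baccbbbbc  (last char: 'c')
  sorted[15] = ccccaaa$baccbbbb  (last char: 'b')
Last column: aaacb$cbbbcccacb
Original string S is at sorted index 5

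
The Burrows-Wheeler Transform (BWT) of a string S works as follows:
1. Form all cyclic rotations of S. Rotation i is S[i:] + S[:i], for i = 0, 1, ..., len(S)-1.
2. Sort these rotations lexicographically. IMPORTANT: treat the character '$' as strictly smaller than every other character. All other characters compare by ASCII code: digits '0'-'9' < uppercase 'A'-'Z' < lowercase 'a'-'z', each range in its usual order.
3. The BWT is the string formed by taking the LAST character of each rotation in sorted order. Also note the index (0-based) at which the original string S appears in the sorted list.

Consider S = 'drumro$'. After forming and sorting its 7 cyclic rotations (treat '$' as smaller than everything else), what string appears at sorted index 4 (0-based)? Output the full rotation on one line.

Answer: ro$drum

Derivation:
All 7 rotations (rotation i = S[i:]+S[:i]):
  rot[0] = drumro$
  rot[1] = rumro$d
  rot[2] = umro$dr
  rot[3] = mro$dru
  rot[4] = ro$drum
  rot[5] = o$drumr
  rot[6] = $drumro
Sorted (with $ < everything):
  sorted[0] = $drumro
  sorted[1] = drumro$
  sorted[2] = mro$dru
  sorted[3] = o$drumr
  sorted[4] = ro$drum
  sorted[5] = rumro$d
  sorted[6] = umro$dr
sorted[4] = ro$drum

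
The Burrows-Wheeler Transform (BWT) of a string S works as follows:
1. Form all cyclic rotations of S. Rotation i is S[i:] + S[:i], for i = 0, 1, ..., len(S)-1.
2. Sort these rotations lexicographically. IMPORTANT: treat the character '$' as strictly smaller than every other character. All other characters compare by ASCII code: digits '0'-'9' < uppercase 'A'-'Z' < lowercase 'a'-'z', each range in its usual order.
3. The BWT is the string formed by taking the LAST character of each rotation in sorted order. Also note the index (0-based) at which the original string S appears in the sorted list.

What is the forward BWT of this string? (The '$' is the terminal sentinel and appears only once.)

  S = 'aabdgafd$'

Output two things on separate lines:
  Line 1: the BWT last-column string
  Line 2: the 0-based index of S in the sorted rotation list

All 9 rotations (rotation i = S[i:]+S[:i]):
  rot[0] = aabdgafd$
  rot[1] = abdgafd$a
  rot[2] = bdgafd$aa
  rot[3] = dgafd$aab
  rot[4] = gafd$aabd
  rot[5] = afd$aabdg
  rot[6] = fd$aabdga
  rot[7] = d$aabdgaf
  rot[8] = $aabdgafd
Sorted (with $ < everything):
  sorted[0] = $aabdgafd  (last char: 'd')
  sorted[1] = aabdgafd$  (last char: '$')
  sorted[2] = abdgafd$a  (last char: 'a')
  sorted[3] = afd$aabdg  (last char: 'g')
  sorted[4] = bdgafd$aa  (last char: 'a')
  sorted[5] = d$aabdgaf  (last char: 'f')
  sorted[6] = dgafd$aab  (last char: 'b')
  sorted[7] = fd$aabdga  (last char: 'a')
  sorted[8] = gafd$aabd  (last char: 'd')
Last column: d$agafbad
Original string S is at sorted index 1

Answer: d$agafbad
1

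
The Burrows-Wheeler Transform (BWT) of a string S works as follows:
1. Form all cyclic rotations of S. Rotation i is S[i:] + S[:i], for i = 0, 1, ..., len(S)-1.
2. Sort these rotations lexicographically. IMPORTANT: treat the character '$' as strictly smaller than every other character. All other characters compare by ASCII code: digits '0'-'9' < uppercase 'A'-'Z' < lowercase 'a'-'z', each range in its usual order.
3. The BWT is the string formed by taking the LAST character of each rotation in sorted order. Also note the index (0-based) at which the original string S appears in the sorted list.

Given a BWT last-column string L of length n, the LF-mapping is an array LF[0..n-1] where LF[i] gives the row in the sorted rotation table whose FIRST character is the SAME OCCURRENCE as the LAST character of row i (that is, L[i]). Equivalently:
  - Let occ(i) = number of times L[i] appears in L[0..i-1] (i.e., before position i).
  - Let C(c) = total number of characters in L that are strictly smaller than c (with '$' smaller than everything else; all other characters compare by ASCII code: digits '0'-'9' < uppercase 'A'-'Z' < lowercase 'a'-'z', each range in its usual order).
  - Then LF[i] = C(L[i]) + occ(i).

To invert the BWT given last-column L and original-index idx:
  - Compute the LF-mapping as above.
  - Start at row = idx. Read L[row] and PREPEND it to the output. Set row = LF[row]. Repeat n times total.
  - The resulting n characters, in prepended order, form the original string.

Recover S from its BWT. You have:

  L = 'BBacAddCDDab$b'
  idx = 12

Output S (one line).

Answer: dDabdDbcBACaB$

Derivation:
LF mapping: 2 3 7 11 1 12 13 4 5 6 8 9 0 10
Walk LF starting at row 12, prepending L[row]:
  step 1: row=12, L[12]='$', prepend. Next row=LF[12]=0
  step 2: row=0, L[0]='B', prepend. Next row=LF[0]=2
  step 3: row=2, L[2]='a', prepend. Next row=LF[2]=7
  step 4: row=7, L[7]='C', prepend. Next row=LF[7]=4
  step 5: row=4, L[4]='A', prepend. Next row=LF[4]=1
  step 6: row=1, L[1]='B', prepend. Next row=LF[1]=3
  step 7: row=3, L[3]='c', prepend. Next row=LF[3]=11
  step 8: row=11, L[11]='b', prepend. Next row=LF[11]=9
  step 9: row=9, L[9]='D', prepend. Next row=LF[9]=6
  step 10: row=6, L[6]='d', prepend. Next row=LF[6]=13
  step 11: row=13, L[13]='b', prepend. Next row=LF[13]=10
  step 12: row=10, L[10]='a', prepend. Next row=LF[10]=8
  step 13: row=8, L[8]='D', prepend. Next row=LF[8]=5
  step 14: row=5, L[5]='d', prepend. Next row=LF[5]=12
Reversed output: dDabdDbcBACaB$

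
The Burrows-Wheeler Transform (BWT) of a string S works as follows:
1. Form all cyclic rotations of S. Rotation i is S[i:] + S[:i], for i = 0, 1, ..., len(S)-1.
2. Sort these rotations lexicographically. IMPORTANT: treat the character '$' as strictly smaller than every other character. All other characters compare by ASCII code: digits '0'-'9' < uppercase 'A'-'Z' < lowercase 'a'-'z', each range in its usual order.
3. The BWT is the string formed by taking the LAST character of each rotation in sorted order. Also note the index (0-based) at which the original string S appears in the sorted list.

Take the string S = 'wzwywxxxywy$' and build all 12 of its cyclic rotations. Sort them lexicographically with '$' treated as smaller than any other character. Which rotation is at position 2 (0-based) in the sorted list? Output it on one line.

All 12 rotations (rotation i = S[i:]+S[:i]):
  rot[0] = wzwywxxxywy$
  rot[1] = zwywxxxywy$w
  rot[2] = wywxxxywy$wz
  rot[3] = ywxxxywy$wzw
  rot[4] = wxxxywy$wzwy
  rot[5] = xxxywy$wzwyw
  rot[6] = xxywy$wzwywx
  rot[7] = xywy$wzwywxx
  rot[8] = ywy$wzwywxxx
  rot[9] = wy$wzwywxxxy
  rot[10] = y$wzwywxxxyw
  rot[11] = $wzwywxxxywy
Sorted (with $ < everything):
  sorted[0] = $wzwywxxxywy
  sorted[1] = wxxxywy$wzwy
  sorted[2] = wy$wzwywxxxy
  sorted[3] = wywxxxywy$wz
  sorted[4] = wzwywxxxywy$
  sorted[5] = xxxywy$wzwyw
  sorted[6] = xxywy$wzwywx
  sorted[7] = xywy$wzwywxx
  sorted[8] = y$wzwywxxxyw
  sorted[9] = ywxxxywy$wzw
  sorted[10] = ywy$wzwywxxx
  sorted[11] = zwywxxxywy$w
sorted[2] = wy$wzwywxxxy

Answer: wy$wzwywxxxy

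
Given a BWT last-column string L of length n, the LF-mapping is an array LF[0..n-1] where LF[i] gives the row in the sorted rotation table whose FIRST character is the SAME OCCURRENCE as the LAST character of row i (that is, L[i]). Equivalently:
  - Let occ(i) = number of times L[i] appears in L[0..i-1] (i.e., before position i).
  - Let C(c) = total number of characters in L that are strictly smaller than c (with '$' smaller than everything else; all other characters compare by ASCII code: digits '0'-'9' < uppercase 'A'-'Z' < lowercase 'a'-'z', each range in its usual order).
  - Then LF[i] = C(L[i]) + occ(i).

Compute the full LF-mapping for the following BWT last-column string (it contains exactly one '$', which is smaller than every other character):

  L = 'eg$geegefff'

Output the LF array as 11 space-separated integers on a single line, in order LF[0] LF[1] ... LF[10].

Char counts: '$':1, 'e':4, 'f':3, 'g':3
C (first-col start): C('$')=0, C('e')=1, C('f')=5, C('g')=8
L[0]='e': occ=0, LF[0]=C('e')+0=1+0=1
L[1]='g': occ=0, LF[1]=C('g')+0=8+0=8
L[2]='$': occ=0, LF[2]=C('$')+0=0+0=0
L[3]='g': occ=1, LF[3]=C('g')+1=8+1=9
L[4]='e': occ=1, LF[4]=C('e')+1=1+1=2
L[5]='e': occ=2, LF[5]=C('e')+2=1+2=3
L[6]='g': occ=2, LF[6]=C('g')+2=8+2=10
L[7]='e': occ=3, LF[7]=C('e')+3=1+3=4
L[8]='f': occ=0, LF[8]=C('f')+0=5+0=5
L[9]='f': occ=1, LF[9]=C('f')+1=5+1=6
L[10]='f': occ=2, LF[10]=C('f')+2=5+2=7

Answer: 1 8 0 9 2 3 10 4 5 6 7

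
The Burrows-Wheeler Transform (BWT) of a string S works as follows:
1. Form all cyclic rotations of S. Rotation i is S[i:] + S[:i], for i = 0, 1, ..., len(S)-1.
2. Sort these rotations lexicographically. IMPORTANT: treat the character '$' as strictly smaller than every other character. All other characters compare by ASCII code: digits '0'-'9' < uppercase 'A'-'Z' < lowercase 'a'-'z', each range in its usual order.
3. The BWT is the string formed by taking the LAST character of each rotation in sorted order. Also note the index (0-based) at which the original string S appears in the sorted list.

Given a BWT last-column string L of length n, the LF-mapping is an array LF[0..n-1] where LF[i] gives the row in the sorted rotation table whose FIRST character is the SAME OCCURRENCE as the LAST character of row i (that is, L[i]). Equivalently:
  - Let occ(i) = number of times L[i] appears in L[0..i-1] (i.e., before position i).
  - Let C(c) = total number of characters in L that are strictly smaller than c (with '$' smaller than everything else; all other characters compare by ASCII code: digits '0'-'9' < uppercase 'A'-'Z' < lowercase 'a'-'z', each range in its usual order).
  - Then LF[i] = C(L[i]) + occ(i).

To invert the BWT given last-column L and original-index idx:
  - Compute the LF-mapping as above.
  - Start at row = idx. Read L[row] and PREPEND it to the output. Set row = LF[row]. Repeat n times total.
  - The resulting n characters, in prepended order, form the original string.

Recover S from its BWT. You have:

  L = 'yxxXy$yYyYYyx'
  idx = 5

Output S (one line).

LF mapping: 8 5 6 1 9 0 10 2 11 3 4 12 7
Walk LF starting at row 5, prepending L[row]:
  step 1: row=5, L[5]='$', prepend. Next row=LF[5]=0
  step 2: row=0, L[0]='y', prepend. Next row=LF[0]=8
  step 3: row=8, L[8]='y', prepend. Next row=LF[8]=11
  step 4: row=11, L[11]='y', prepend. Next row=LF[11]=12
  step 5: row=12, L[12]='x', prepend. Next row=LF[12]=7
  step 6: row=7, L[7]='Y', prepend. Next row=LF[7]=2
  step 7: row=2, L[2]='x', prepend. Next row=LF[2]=6
  step 8: row=6, L[6]='y', prepend. Next row=LF[6]=10
  step 9: row=10, L[10]='Y', prepend. Next row=LF[10]=4
  step 10: row=4, L[4]='y', prepend. Next row=LF[4]=9
  step 11: row=9, L[9]='Y', prepend. Next row=LF[9]=3
  step 12: row=3, L[3]='X', prepend. Next row=LF[3]=1
  step 13: row=1, L[1]='x', prepend. Next row=LF[1]=5
Reversed output: xXYyYyxYxyyy$

Answer: xXYyYyxYxyyy$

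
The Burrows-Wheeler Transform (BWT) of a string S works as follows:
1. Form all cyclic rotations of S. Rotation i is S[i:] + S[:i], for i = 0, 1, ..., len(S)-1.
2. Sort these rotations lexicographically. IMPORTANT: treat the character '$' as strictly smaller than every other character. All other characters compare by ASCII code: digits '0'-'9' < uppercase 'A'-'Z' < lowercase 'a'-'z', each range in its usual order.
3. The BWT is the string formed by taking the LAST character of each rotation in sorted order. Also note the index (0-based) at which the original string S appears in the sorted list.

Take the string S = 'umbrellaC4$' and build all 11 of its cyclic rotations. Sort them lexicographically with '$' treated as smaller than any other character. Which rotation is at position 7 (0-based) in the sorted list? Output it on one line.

All 11 rotations (rotation i = S[i:]+S[:i]):
  rot[0] = umbrellaC4$
  rot[1] = mbrellaC4$u
  rot[2] = brellaC4$um
  rot[3] = rellaC4$umb
  rot[4] = ellaC4$umbr
  rot[5] = llaC4$umbre
  rot[6] = laC4$umbrel
  rot[7] = aC4$umbrell
  rot[8] = C4$umbrella
  rot[9] = 4$umbrellaC
  rot[10] = $umbrellaC4
Sorted (with $ < everything):
  sorted[0] = $umbrellaC4
  sorted[1] = 4$umbrellaC
  sorted[2] = C4$umbrella
  sorted[3] = aC4$umbrell
  sorted[4] = brellaC4$um
  sorted[5] = ellaC4$umbr
  sorted[6] = laC4$umbrel
  sorted[7] = llaC4$umbre
  sorted[8] = mbrellaC4$u
  sorted[9] = rellaC4$umb
  sorted[10] = umbrellaC4$
sorted[7] = llaC4$umbre

Answer: llaC4$umbre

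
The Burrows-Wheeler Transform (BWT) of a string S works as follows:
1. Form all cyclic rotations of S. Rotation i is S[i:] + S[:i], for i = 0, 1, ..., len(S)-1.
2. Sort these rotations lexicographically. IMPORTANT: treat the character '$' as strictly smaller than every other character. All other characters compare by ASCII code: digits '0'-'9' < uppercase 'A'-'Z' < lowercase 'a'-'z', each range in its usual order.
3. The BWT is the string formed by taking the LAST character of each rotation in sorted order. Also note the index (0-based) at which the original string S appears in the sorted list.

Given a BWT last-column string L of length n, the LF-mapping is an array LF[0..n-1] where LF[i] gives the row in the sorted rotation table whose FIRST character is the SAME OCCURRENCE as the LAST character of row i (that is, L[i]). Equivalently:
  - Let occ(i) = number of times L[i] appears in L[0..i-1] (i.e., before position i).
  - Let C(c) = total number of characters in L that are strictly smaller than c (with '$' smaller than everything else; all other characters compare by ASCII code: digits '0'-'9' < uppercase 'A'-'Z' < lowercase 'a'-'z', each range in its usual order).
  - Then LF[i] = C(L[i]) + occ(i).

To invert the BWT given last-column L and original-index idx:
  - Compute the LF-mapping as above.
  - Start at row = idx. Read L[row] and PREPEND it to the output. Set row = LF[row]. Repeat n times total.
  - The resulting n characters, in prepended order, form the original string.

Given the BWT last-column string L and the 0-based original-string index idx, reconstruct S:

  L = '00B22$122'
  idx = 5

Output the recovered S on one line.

Answer: 22122B00$

Derivation:
LF mapping: 1 2 8 4 5 0 3 6 7
Walk LF starting at row 5, prepending L[row]:
  step 1: row=5, L[5]='$', prepend. Next row=LF[5]=0
  step 2: row=0, L[0]='0', prepend. Next row=LF[0]=1
  step 3: row=1, L[1]='0', prepend. Next row=LF[1]=2
  step 4: row=2, L[2]='B', prepend. Next row=LF[2]=8
  step 5: row=8, L[8]='2', prepend. Next row=LF[8]=7
  step 6: row=7, L[7]='2', prepend. Next row=LF[7]=6
  step 7: row=6, L[6]='1', prepend. Next row=LF[6]=3
  step 8: row=3, L[3]='2', prepend. Next row=LF[3]=4
  step 9: row=4, L[4]='2', prepend. Next row=LF[4]=5
Reversed output: 22122B00$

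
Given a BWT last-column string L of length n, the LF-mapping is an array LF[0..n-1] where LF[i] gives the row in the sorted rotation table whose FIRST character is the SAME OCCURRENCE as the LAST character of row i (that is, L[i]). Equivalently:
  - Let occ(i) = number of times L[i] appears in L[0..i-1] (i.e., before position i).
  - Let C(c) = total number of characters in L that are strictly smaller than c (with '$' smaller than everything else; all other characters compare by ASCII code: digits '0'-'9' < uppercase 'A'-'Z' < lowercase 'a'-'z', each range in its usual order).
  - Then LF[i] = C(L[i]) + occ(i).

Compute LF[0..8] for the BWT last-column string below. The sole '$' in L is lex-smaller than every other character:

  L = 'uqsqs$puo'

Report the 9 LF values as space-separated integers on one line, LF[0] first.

Char counts: '$':1, 'o':1, 'p':1, 'q':2, 's':2, 'u':2
C (first-col start): C('$')=0, C('o')=1, C('p')=2, C('q')=3, C('s')=5, C('u')=7
L[0]='u': occ=0, LF[0]=C('u')+0=7+0=7
L[1]='q': occ=0, LF[1]=C('q')+0=3+0=3
L[2]='s': occ=0, LF[2]=C('s')+0=5+0=5
L[3]='q': occ=1, LF[3]=C('q')+1=3+1=4
L[4]='s': occ=1, LF[4]=C('s')+1=5+1=6
L[5]='$': occ=0, LF[5]=C('$')+0=0+0=0
L[6]='p': occ=0, LF[6]=C('p')+0=2+0=2
L[7]='u': occ=1, LF[7]=C('u')+1=7+1=8
L[8]='o': occ=0, LF[8]=C('o')+0=1+0=1

Answer: 7 3 5 4 6 0 2 8 1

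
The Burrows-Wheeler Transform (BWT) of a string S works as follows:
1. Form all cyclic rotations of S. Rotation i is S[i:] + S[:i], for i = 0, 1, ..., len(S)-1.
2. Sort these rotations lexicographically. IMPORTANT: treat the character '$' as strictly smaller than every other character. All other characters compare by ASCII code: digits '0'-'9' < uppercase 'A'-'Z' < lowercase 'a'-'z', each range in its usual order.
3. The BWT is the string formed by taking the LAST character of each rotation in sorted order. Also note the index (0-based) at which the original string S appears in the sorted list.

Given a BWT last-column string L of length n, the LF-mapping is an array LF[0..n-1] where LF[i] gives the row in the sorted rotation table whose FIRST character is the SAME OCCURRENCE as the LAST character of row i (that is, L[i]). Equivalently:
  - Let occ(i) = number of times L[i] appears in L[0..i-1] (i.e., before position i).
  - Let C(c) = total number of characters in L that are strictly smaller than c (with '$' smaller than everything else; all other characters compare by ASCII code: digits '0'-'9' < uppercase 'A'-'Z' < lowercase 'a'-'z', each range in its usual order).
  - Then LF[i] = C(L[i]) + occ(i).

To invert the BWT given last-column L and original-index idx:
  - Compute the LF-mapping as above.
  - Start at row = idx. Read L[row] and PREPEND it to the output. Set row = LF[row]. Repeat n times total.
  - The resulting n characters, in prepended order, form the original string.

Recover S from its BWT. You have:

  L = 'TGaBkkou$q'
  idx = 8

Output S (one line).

LF mapping: 3 2 4 1 5 6 7 9 0 8
Walk LF starting at row 8, prepending L[row]:
  step 1: row=8, L[8]='$', prepend. Next row=LF[8]=0
  step 2: row=0, L[0]='T', prepend. Next row=LF[0]=3
  step 3: row=3, L[3]='B', prepend. Next row=LF[3]=1
  step 4: row=1, L[1]='G', prepend. Next row=LF[1]=2
  step 5: row=2, L[2]='a', prepend. Next row=LF[2]=4
  step 6: row=4, L[4]='k', prepend. Next row=LF[4]=5
  step 7: row=5, L[5]='k', prepend. Next row=LF[5]=6
  step 8: row=6, L[6]='o', prepend. Next row=LF[6]=7
  step 9: row=7, L[7]='u', prepend. Next row=LF[7]=9
  step 10: row=9, L[9]='q', prepend. Next row=LF[9]=8
Reversed output: quokkaGBT$

Answer: quokkaGBT$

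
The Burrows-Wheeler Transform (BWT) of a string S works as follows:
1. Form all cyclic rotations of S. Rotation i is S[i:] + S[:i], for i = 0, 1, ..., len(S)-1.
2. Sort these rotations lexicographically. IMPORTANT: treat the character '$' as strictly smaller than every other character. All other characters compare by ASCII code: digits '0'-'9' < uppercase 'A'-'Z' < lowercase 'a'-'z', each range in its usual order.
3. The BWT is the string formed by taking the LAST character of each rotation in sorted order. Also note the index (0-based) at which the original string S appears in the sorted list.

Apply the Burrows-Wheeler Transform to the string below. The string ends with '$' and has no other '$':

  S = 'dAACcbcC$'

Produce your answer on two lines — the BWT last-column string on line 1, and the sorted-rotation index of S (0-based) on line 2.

Answer: CdAcAcbC$
8

Derivation:
All 9 rotations (rotation i = S[i:]+S[:i]):
  rot[0] = dAACcbcC$
  rot[1] = AACcbcC$d
  rot[2] = ACcbcC$dA
  rot[3] = CcbcC$dAA
  rot[4] = cbcC$dAAC
  rot[5] = bcC$dAACc
  rot[6] = cC$dAACcb
  rot[7] = C$dAACcbc
  rot[8] = $dAACcbcC
Sorted (with $ < everything):
  sorted[0] = $dAACcbcC  (last char: 'C')
  sorted[1] = AACcbcC$d  (last char: 'd')
  sorted[2] = ACcbcC$dA  (last char: 'A')
  sorted[3] = C$dAACcbc  (last char: 'c')
  sorted[4] = CcbcC$dAA  (last char: 'A')
  sorted[5] = bcC$dAACc  (last char: 'c')
  sorted[6] = cC$dAACcb  (last char: 'b')
  sorted[7] = cbcC$dAAC  (last char: 'C')
  sorted[8] = dAACcbcC$  (last char: '$')
Last column: CdAcAcbC$
Original string S is at sorted index 8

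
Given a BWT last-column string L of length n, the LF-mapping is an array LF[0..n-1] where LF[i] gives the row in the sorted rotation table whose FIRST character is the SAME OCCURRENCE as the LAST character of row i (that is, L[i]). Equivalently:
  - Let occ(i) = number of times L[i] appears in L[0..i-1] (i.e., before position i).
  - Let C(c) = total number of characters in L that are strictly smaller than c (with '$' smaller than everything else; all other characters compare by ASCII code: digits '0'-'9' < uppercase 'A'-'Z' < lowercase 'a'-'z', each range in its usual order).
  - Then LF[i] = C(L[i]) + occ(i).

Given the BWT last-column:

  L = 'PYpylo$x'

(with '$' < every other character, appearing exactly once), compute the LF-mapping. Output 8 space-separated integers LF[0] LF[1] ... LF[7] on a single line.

Answer: 1 2 5 7 3 4 0 6

Derivation:
Char counts: '$':1, 'P':1, 'Y':1, 'l':1, 'o':1, 'p':1, 'x':1, 'y':1
C (first-col start): C('$')=0, C('P')=1, C('Y')=2, C('l')=3, C('o')=4, C('p')=5, C('x')=6, C('y')=7
L[0]='P': occ=0, LF[0]=C('P')+0=1+0=1
L[1]='Y': occ=0, LF[1]=C('Y')+0=2+0=2
L[2]='p': occ=0, LF[2]=C('p')+0=5+0=5
L[3]='y': occ=0, LF[3]=C('y')+0=7+0=7
L[4]='l': occ=0, LF[4]=C('l')+0=3+0=3
L[5]='o': occ=0, LF[5]=C('o')+0=4+0=4
L[6]='$': occ=0, LF[6]=C('$')+0=0+0=0
L[7]='x': occ=0, LF[7]=C('x')+0=6+0=6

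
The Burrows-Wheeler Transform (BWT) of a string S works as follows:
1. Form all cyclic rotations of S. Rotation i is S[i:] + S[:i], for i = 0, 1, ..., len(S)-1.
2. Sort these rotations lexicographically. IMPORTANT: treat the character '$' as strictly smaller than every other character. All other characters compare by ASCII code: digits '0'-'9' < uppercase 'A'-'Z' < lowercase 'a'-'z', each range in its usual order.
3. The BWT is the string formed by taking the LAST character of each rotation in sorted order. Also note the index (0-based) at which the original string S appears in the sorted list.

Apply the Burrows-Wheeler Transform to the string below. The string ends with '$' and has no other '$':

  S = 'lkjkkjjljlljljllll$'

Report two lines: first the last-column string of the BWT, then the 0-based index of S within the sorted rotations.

All 19 rotations (rotation i = S[i:]+S[:i]):
  rot[0] = lkjkkjjljlljljllll$
  rot[1] = kjkkjjljlljljllll$l
  rot[2] = jkkjjljlljljllll$lk
  rot[3] = kkjjljlljljllll$lkj
  rot[4] = kjjljlljljllll$lkjk
  rot[5] = jjljlljljllll$lkjkk
  rot[6] = jljlljljllll$lkjkkj
  rot[7] = ljlljljllll$lkjkkjj
  rot[8] = jlljljllll$lkjkkjjl
  rot[9] = lljljllll$lkjkkjjlj
  rot[10] = ljljllll$lkjkkjjljl
  rot[11] = jljllll$lkjkkjjljll
  rot[12] = ljllll$lkjkkjjljllj
  rot[13] = jllll$lkjkkjjljlljl
  rot[14] = llll$lkjkkjjljlljlj
  rot[15] = lll$lkjkkjjljlljljl
  rot[16] = ll$lkjkkjjljlljljll
  rot[17] = l$lkjkkjjljlljljlll
  rot[18] = $lkjkkjjljlljljllll
Sorted (with $ < everything):
  sorted[0] = $lkjkkjjljlljljllll  (last char: 'l')
  sorted[1] = jjljlljljllll$lkjkk  (last char: 'k')
  sorted[2] = jkkjjljlljljllll$lk  (last char: 'k')
  sorted[3] = jljlljljllll$lkjkkj  (last char: 'j')
  sorted[4] = jljllll$lkjkkjjljll  (last char: 'l')
  sorted[5] = jlljljllll$lkjkkjjl  (last char: 'l')
  sorted[6] = jllll$lkjkkjjljlljl  (last char: 'l')
  sorted[7] = kjjljlljljllll$lkjk  (last char: 'k')
  sorted[8] = kjkkjjljlljljllll$l  (last char: 'l')
  sorted[9] = kkjjljlljljllll$lkj  (last char: 'j')
  sorted[10] = l$lkjkkjjljlljljlll  (last char: 'l')
  sorted[11] = ljljllll$lkjkkjjljl  (last char: 'l')
  sorted[12] = ljlljljllll$lkjkkjj  (last char: 'j')
  sorted[13] = ljllll$lkjkkjjljllj  (last char: 'j')
  sorted[14] = lkjkkjjljlljljllll$  (last char: '$')
  sorted[15] = ll$lkjkkjjljlljljll  (last char: 'l')
  sorted[16] = lljljllll$lkjkkjjlj  (last char: 'j')
  sorted[17] = lll$lkjkkjjljlljljl  (last char: 'l')
  sorted[18] = llll$lkjkkjjljlljlj  (last char: 'j')
Last column: lkkjlllkljlljj$ljlj
Original string S is at sorted index 14

Answer: lkkjlllkljlljj$ljlj
14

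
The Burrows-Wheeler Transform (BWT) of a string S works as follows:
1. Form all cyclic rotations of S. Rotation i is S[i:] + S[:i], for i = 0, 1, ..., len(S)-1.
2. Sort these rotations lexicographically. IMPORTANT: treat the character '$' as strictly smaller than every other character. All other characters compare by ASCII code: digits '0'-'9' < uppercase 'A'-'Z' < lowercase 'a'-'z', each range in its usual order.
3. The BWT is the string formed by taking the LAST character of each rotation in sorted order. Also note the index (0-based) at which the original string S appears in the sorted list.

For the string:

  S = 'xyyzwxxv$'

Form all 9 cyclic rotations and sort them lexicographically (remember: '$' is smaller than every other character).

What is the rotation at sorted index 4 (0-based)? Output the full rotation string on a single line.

All 9 rotations (rotation i = S[i:]+S[:i]):
  rot[0] = xyyzwxxv$
  rot[1] = yyzwxxv$x
  rot[2] = yzwxxv$xy
  rot[3] = zwxxv$xyy
  rot[4] = wxxv$xyyz
  rot[5] = xxv$xyyzw
  rot[6] = xv$xyyzwx
  rot[7] = v$xyyzwxx
  rot[8] = $xyyzwxxv
Sorted (with $ < everything):
  sorted[0] = $xyyzwxxv
  sorted[1] = v$xyyzwxx
  sorted[2] = wxxv$xyyz
  sorted[3] = xv$xyyzwx
  sorted[4] = xxv$xyyzw
  sorted[5] = xyyzwxxv$
  sorted[6] = yyzwxxv$x
  sorted[7] = yzwxxv$xy
  sorted[8] = zwxxv$xyy
sorted[4] = xxv$xyyzw

Answer: xxv$xyyzw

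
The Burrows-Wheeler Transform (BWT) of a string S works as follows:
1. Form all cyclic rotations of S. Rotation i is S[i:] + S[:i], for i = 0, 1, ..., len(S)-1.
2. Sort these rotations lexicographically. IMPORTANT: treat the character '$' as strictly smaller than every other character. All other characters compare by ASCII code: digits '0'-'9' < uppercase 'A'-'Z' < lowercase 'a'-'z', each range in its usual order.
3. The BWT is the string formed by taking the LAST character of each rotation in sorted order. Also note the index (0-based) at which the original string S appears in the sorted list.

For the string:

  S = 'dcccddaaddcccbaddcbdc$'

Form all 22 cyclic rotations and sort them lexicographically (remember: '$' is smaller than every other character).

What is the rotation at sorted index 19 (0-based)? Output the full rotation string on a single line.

Answer: ddaaddcccbaddcbdc$dccc

Derivation:
All 22 rotations (rotation i = S[i:]+S[:i]):
  rot[0] = dcccddaaddcccbaddcbdc$
  rot[1] = cccddaaddcccbaddcbdc$d
  rot[2] = ccddaaddcccbaddcbdc$dc
  rot[3] = cddaaddcccbaddcbdc$dcc
  rot[4] = ddaaddcccbaddcbdc$dccc
  rot[5] = daaddcccbaddcbdc$dcccd
  rot[6] = aaddcccbaddcbdc$dcccdd
  rot[7] = addcccbaddcbdc$dcccdda
  rot[8] = ddcccbaddcbdc$dcccddaa
  rot[9] = dcccbaddcbdc$dcccddaad
  rot[10] = cccbaddcbdc$dcccddaadd
  rot[11] = ccbaddcbdc$dcccddaaddc
  rot[12] = cbaddcbdc$dcccddaaddcc
  rot[13] = baddcbdc$dcccddaaddccc
  rot[14] = addcbdc$dcccddaaddcccb
  rot[15] = ddcbdc$dcccddaaddcccba
  rot[16] = dcbdc$dcccddaaddcccbad
  rot[17] = cbdc$dcccddaaddcccbadd
  rot[18] = bdc$dcccddaaddcccbaddc
  rot[19] = dc$dcccddaaddcccbaddcb
  rot[20] = c$dcccddaaddcccbaddcbd
  rot[21] = $dcccddaaddcccbaddcbdc
Sorted (with $ < everything):
  sorted[0] = $dcccddaaddcccbaddcbdc
  sorted[1] = aaddcccbaddcbdc$dcccdd
  sorted[2] = addcbdc$dcccddaaddcccb
  sorted[3] = addcccbaddcbdc$dcccdda
  sorted[4] = baddcbdc$dcccddaaddccc
  sorted[5] = bdc$dcccddaaddcccbaddc
  sorted[6] = c$dcccddaaddcccbaddcbd
  sorted[7] = cbaddcbdc$dcccddaaddcc
  sorted[8] = cbdc$dcccddaaddcccbadd
  sorted[9] = ccbaddcbdc$dcccddaaddc
  sorted[10] = cccbaddcbdc$dcccddaadd
  sorted[11] = cccddaaddcccbaddcbdc$d
  sorted[12] = ccddaaddcccbaddcbdc$dc
  sorted[13] = cddaaddcccbaddcbdc$dcc
  sorted[14] = daaddcccbaddcbdc$dcccd
  sorted[15] = dc$dcccddaaddcccbaddcb
  sorted[16] = dcbdc$dcccddaaddcccbad
  sorted[17] = dcccbaddcbdc$dcccddaad
  sorted[18] = dcccddaaddcccbaddcbdc$
  sorted[19] = ddaaddcccbaddcbdc$dccc
  sorted[20] = ddcbdc$dcccddaaddcccba
  sorted[21] = ddcccbaddcbdc$dcccddaa
sorted[19] = ddaaddcccbaddcbdc$dccc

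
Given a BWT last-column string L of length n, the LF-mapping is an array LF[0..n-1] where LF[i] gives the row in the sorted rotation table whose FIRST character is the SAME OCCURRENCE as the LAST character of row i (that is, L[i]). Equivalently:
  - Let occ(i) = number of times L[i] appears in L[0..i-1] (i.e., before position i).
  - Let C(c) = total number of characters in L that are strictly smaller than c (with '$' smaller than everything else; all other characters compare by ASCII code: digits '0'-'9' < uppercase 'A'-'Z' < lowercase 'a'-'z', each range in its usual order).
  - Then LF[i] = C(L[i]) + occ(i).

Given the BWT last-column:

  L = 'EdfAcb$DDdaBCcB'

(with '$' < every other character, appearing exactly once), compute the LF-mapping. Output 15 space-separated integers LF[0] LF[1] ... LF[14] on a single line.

Char counts: '$':1, 'A':1, 'B':2, 'C':1, 'D':2, 'E':1, 'a':1, 'b':1, 'c':2, 'd':2, 'f':1
C (first-col start): C('$')=0, C('A')=1, C('B')=2, C('C')=4, C('D')=5, C('E')=7, C('a')=8, C('b')=9, C('c')=10, C('d')=12, C('f')=14
L[0]='E': occ=0, LF[0]=C('E')+0=7+0=7
L[1]='d': occ=0, LF[1]=C('d')+0=12+0=12
L[2]='f': occ=0, LF[2]=C('f')+0=14+0=14
L[3]='A': occ=0, LF[3]=C('A')+0=1+0=1
L[4]='c': occ=0, LF[4]=C('c')+0=10+0=10
L[5]='b': occ=0, LF[5]=C('b')+0=9+0=9
L[6]='$': occ=0, LF[6]=C('$')+0=0+0=0
L[7]='D': occ=0, LF[7]=C('D')+0=5+0=5
L[8]='D': occ=1, LF[8]=C('D')+1=5+1=6
L[9]='d': occ=1, LF[9]=C('d')+1=12+1=13
L[10]='a': occ=0, LF[10]=C('a')+0=8+0=8
L[11]='B': occ=0, LF[11]=C('B')+0=2+0=2
L[12]='C': occ=0, LF[12]=C('C')+0=4+0=4
L[13]='c': occ=1, LF[13]=C('c')+1=10+1=11
L[14]='B': occ=1, LF[14]=C('B')+1=2+1=3

Answer: 7 12 14 1 10 9 0 5 6 13 8 2 4 11 3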